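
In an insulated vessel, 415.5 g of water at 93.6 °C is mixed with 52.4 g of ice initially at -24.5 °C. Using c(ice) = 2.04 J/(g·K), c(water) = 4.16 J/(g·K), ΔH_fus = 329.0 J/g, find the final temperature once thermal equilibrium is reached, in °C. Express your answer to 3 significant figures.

Heat to bring ice to 0 °C and melt it: q₁ = 52.4×2.04×24.5 + 52.4×329.0 = 19859 J
Heat the water can supply cooling to 0 °C: 415.5×4.16×93.6 = 161786 J > q₁, so all ice melts.
Energy balance: 415.5×4.16×(93.6 − T) = 19859 + 52.4×4.16×(T − 0)
1728.48(93.6 − T) = 19859 + 217.984 T
161786 − 19859 = 1946.464 T
T = 141927 / 1946.464 = 72.92 °C

T_f = 72.9 °C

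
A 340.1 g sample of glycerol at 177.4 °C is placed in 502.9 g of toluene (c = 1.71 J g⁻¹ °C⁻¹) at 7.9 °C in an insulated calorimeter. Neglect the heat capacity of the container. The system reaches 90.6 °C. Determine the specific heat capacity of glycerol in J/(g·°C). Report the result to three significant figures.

q_gained = (502.9 × 1.71) × (90.6 − 7.9) = 71120 J
q_lost = 340.1 × c × (177.4 − 90.6) = 29520.68 c
Set equal: c = 71120 / 29520.68 = 2.41 J/(g·°C)

c = 2.41 J/(g·°C)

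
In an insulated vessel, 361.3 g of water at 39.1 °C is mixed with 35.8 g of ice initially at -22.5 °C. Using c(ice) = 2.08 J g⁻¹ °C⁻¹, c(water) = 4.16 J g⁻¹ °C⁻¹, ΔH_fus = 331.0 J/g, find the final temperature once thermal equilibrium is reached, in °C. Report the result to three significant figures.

T_f = 27.4 °C

Heat to bring ice to 0 °C and melt it: q₁ = 35.8×2.08×22.5 + 35.8×331.0 = 13525 J
Heat the water can supply cooling to 0 °C: 361.3×4.16×39.1 = 58767.6 J > q₁, so all ice melts.
Energy balance: 361.3×4.16×(39.1 − T) = 13525 + 35.8×4.16×(T − 0)
1503.008(39.1 − T) = 13525 + 148.928 T
58767.6 − 13525 = 1651.936 T
T = 45242.6 / 1651.936 = 27.39 °C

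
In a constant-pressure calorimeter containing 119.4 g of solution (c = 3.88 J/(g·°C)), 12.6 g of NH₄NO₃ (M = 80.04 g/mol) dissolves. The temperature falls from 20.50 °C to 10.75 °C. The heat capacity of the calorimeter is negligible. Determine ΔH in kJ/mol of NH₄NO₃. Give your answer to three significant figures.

ΔH = 28.7 kJ/mol

|ΔT| = |10.75 − 20.50| = 9.75 °C
|q_surr| = (119.4 × 3.88) × 9.75 = 463.272 × 9.75 = 4517 J
n(NH₄NO₃) = 12.6 / 80.04 = 0.1574 mol
Temperature fell, so q_rxn = +|q_surr| = 4.517 kJ
ΔH = q_rxn / n = 28.70 kJ/mol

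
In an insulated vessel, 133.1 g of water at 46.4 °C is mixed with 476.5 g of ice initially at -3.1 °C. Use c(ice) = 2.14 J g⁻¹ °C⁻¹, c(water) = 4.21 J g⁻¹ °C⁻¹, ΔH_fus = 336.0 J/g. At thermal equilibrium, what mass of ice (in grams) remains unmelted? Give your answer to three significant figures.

m_ice remaining = 409 g

Heat to warm all ice to 0 °C: 476.5×2.14×3.1 = 3161.1 J
Heat released by water cooling to 0 °C: 133.1×4.21×46.4 = 26000 J
26000 J < 3161.1 + 476.5×336.0 = 163265.1 J, so not all ice melts; final T = 0 °C.
Heat left for melting: 26000 − 3161.1 = 22838.9 J
Mass melted = 22838.9 / 336.0 = 67.97 g
Ice remaining = 476.5 − 67.97 = 408.53 g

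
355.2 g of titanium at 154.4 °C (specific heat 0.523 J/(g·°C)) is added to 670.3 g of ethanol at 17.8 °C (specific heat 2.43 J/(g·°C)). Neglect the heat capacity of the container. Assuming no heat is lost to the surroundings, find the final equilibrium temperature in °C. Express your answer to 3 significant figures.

T_f = 31.8 °C

Heat lost by titanium = heat gained by ethanol.
(355.2)(0.523)(154.4 − T) = (670.3)(2.43)(T − 17.8)
185.7696 (154.4 − T) = 1628.829 (T − 17.8)
28683 − 185.7696 T = 1628.829 T − 28993
57676 = 1814.5986 T
T = 31.78 °C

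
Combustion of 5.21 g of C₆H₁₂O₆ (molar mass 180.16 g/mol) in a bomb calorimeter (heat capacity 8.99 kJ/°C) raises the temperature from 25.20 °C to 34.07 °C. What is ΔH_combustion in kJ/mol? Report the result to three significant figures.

ΔH = -2760 kJ/mol

ΔT = 34.07 − 25.20 = 8.87 °C
q_cal = C_cal × ΔT = 8.99 × 8.87 = 79.7413 kJ
n = 5.21 / 180.16 = 0.02892 mol
q_rxn = −q_cal = -79.7413 kJ
ΔH = -79.7413 / 0.02892 = -2757 kJ/mol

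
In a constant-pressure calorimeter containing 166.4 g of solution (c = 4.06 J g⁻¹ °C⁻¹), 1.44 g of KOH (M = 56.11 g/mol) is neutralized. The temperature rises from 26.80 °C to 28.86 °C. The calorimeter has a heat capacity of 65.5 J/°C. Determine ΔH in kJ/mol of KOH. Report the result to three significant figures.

ΔH = -59.5 kJ/mol

|ΔT| = |28.86 − 26.80| = 2.06 °C
|q_surr| = (166.4 × 4.06 + 65.5) × 2.06 = 741.084 × 2.06 = 1527 J
n(KOH) = 1.44 / 56.11 = 0.02566 mol
Temperature rose, so q_rxn = −|q_surr| = -1.527 kJ
ΔH = q_rxn / n = -59.51 kJ/mol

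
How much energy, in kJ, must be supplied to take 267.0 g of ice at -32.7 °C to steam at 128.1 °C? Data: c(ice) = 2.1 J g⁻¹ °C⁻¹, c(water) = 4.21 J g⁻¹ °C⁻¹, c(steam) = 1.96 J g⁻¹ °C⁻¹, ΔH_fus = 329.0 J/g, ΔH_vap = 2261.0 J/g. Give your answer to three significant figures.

q = 837 kJ

q1 (heat ice -32.7→0.0 °C): 267.0 × 2.1 × 32.7 = 18335 J
q2 (melt at 0 °C): 267.0 × 329.0 = 87843 J
q3 (heat water 0.0→100.0 °C): 267.0 × 4.21 × 100.0 = 112407 J
q4 (vaporize at 100 °C): 267.0 × 2261.0 = 603687 J
q5 (heat steam 100.0→128.1 °C): 267.0 × 1.96 × 28.1 = 14705 J
Total: 18335 + 87843 + 112407 + 603687 + 14705 = 836977 J = 837 kJ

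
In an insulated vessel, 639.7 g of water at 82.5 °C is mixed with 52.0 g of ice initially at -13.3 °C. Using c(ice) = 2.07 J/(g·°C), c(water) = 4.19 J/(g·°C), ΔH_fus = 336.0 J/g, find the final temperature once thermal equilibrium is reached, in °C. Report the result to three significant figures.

T_f = 69.8 °C

Heat to bring ice to 0 °C and melt it: q₁ = 52.0×2.07×13.3 + 52.0×336.0 = 18904 J
Heat the water can supply cooling to 0 °C: 639.7×4.19×82.5 = 221128 J > q₁, so all ice melts.
Energy balance: 639.7×4.19×(82.5 − T) = 18904 + 52.0×4.19×(T − 0)
2680.343(82.5 − T) = 18904 + 217.88 T
221128 − 18904 = 2898.223 T
T = 202224 / 2898.223 = 69.78 °C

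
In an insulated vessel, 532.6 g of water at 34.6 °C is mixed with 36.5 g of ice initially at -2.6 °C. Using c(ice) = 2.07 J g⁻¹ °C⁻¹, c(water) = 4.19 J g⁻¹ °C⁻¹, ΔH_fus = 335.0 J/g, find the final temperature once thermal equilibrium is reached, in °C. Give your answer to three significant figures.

Heat to bring ice to 0 °C and melt it: q₁ = 36.5×2.07×2.6 + 36.5×335.0 = 12424 J
Heat the water can supply cooling to 0 °C: 532.6×4.19×34.6 = 77213.2 J > q₁, so all ice melts.
Energy balance: 532.6×4.19×(34.6 − T) = 12424 + 36.5×4.19×(T − 0)
2231.594(34.6 − T) = 12424 + 152.935 T
77213.2 − 12424 = 2384.529 T
T = 64789.2 / 2384.529 = 27.17 °C

T_f = 27.2 °C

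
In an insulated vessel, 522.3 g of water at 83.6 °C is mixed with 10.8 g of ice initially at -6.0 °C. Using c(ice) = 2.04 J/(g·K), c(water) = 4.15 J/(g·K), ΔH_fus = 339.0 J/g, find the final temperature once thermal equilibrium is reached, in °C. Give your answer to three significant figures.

Heat to bring ice to 0 °C and melt it: q₁ = 10.8×2.04×6.0 + 10.8×339.0 = 3793.4 J
Heat the water can supply cooling to 0 °C: 522.3×4.15×83.6 = 181207 J > q₁, so all ice melts.
Energy balance: 522.3×4.15×(83.6 − T) = 3793.4 + 10.8×4.15×(T − 0)
2167.545(83.6 − T) = 3793.4 + 44.82 T
181207 − 3793.4 = 2212.365 T
T = 177413.6 / 2212.365 = 80.19 °C

T_f = 80.2 °C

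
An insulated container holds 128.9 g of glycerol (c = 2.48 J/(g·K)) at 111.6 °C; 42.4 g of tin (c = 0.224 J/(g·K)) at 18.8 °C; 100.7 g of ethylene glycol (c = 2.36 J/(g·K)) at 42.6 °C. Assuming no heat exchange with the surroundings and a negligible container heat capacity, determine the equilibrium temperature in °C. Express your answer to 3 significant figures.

T_f = 81.1 °C

Σ mᵢcᵢ(T − Tᵢ) = 0  ⇒  T = Σ mᵢcᵢTᵢ / Σ mᵢcᵢ
Σ mᵢcᵢ = 128.9×2.48 + 42.4×0.224 + 100.7×2.36 = 566.8216
Σ mᵢcᵢTᵢ = 319.672×111.6 + 9.4976×18.8 + 237.652×42.6 = 45978
T = 45978 / 566.8216 = 81.12 °C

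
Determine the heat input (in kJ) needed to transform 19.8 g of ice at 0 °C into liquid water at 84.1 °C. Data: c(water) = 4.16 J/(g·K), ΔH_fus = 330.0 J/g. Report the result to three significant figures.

q1 (melt at 0 °C): 19.8 × 330.0 = 6534 J
q2 (heat water 0.0→84.1 °C): 19.8 × 4.16 × 84.1 = 6927 J
Total: 6534 + 6927 = 13461 J = 13.5 kJ

q = 13.5 kJ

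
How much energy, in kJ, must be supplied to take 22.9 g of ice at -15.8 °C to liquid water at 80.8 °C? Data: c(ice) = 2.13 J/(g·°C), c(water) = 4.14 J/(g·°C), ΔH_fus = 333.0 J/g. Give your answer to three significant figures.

q = 16.1 kJ

q1 (heat ice -15.8→0.0 °C): 22.9 × 2.13 × 15.8 = 771 J
q2 (melt at 0 °C): 22.9 × 333.0 = 7626 J
q3 (heat water 0.0→80.8 °C): 22.9 × 4.14 × 80.8 = 7660 J
Total: 771 + 7626 + 7660 = 16057 J = 16.1 kJ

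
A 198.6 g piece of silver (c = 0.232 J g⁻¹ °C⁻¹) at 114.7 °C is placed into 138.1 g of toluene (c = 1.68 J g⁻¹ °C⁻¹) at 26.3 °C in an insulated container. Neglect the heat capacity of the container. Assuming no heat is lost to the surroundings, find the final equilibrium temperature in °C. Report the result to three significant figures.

T_f = 40.9 °C

Heat lost by silver = heat gained by toluene.
(198.6)(0.232)(114.7 − T) = (138.1)(1.68)(T − 26.3)
46.0752 (114.7 − T) = 232.008 (T − 26.3)
5284.8 − 46.0752 T = 232.008 T − 6101.8
11386.6 = 278.0832 T
T = 40.947 °C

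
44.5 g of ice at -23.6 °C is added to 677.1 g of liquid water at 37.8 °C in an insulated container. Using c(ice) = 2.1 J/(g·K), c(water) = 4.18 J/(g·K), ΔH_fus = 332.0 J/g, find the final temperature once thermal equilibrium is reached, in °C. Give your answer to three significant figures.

T_f = 29.8 °C

Heat to bring ice to 0 °C and melt it: q₁ = 44.5×2.1×23.6 + 44.5×332.0 = 16979 J
Heat the water can supply cooling to 0 °C: 677.1×4.18×37.8 = 106985 J > q₁, so all ice melts.
Energy balance: 677.1×4.18×(37.8 − T) = 16979 + 44.5×4.18×(T − 0)
2830.278(37.8 − T) = 16979 + 186.01 T
106985 − 16979 = 3016.288 T
T = 90006 / 3016.288 = 29.84 °C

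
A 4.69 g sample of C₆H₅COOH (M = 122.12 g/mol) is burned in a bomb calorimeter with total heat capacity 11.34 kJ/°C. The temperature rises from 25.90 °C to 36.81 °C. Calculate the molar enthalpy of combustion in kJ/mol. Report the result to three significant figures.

ΔT = 36.81 − 25.90 = 10.91 °C
q_cal = C_cal × ΔT = 11.34 × 10.91 = 123.7194 kJ
n = 4.69 / 122.12 = 0.03840 mol
q_rxn = −q_cal = -123.7194 kJ
ΔH = -123.7194 / 0.03840 = -3222 kJ/mol

ΔH = -3220 kJ/mol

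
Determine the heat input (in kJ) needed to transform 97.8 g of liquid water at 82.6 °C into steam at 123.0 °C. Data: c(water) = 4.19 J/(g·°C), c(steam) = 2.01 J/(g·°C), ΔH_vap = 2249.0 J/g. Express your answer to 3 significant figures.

q = 232 kJ

q1 (heat water 82.6→100.0 °C): 97.8 × 4.19 × 17.4 = 7130 J
q2 (vaporize at 100 °C): 97.8 × 2249.0 = 219952 J
q3 (heat steam 100.0→123.0 °C): 97.8 × 2.01 × 23.0 = 4521 J
Total: 7130 + 219952 + 4521 = 231603 J = 232 kJ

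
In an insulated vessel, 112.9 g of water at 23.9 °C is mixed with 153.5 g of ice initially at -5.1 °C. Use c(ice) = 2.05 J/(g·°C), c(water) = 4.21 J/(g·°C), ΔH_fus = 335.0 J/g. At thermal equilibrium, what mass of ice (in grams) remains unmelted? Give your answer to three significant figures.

m_ice remaining = 124 g

Heat to warm all ice to 0 °C: 153.5×2.05×5.1 = 1604.8 J
Heat released by water cooling to 0 °C: 112.9×4.21×23.9 = 11360 J
11360 J < 1604.8 + 153.5×335.0 = 53027.3 J, so not all ice melts; final T = 0 °C.
Heat left for melting: 11360 − 1604.8 = 9755.2 J
Mass melted = 9755.2 / 335.0 = 29.12 g
Ice remaining = 153.5 − 29.12 = 124.38 g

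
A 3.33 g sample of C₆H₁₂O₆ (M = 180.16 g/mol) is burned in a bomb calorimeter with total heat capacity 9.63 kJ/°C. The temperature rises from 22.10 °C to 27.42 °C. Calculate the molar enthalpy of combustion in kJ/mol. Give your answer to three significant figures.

ΔT = 27.42 − 22.10 = 5.32 °C
q_cal = C_cal × ΔT = 9.63 × 5.32 = 51.2316 kJ
n = 3.33 / 180.16 = 0.01848 mol
q_rxn = −q_cal = -51.2316 kJ
ΔH = -51.2316 / 0.01848 = -2772 kJ/mol

ΔH = -2770 kJ/mol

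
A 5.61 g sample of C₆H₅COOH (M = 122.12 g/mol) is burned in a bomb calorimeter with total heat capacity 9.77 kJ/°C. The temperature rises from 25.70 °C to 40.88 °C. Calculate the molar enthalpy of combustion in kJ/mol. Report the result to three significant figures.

ΔT = 40.88 − 25.70 = 15.18 °C
q_cal = C_cal × ΔT = 9.77 × 15.18 = 148.3086 kJ
n = 5.61 / 122.12 = 0.04594 mol
q_rxn = −q_cal = -148.3086 kJ
ΔH = -148.3086 / 0.04594 = -3228 kJ/mol

ΔH = -3230 kJ/mol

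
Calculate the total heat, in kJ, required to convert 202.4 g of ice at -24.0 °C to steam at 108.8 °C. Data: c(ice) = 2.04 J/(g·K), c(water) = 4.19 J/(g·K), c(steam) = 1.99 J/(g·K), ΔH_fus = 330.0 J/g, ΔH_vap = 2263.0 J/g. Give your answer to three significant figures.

q1 (heat ice -24.0→0.0 °C): 202.4 × 2.04 × 24.0 = 9910 J
q2 (melt at 0 °C): 202.4 × 330.0 = 66792 J
q3 (heat water 0.0→100.0 °C): 202.4 × 4.19 × 100.0 = 84806 J
q4 (vaporize at 100 °C): 202.4 × 2263.0 = 458031 J
q5 (heat steam 100.0→108.8 °C): 202.4 × 1.99 × 8.8 = 3544 J
Total: 9910 + 66792 + 84806 + 458031 + 3544 = 623083 J = 623 kJ

q = 623 kJ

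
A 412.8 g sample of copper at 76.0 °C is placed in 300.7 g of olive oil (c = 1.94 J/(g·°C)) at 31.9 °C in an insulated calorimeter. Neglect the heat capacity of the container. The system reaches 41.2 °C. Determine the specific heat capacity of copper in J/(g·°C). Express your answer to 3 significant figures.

q_gained = (300.7 × 1.94) × (41.2 − 31.9) = 5425 J
q_lost = 412.8 × c × (76.0 − 41.2) = 14365.44 c
Set equal: c = 5425 / 14365.44 = 0.378 J/(g·°C)

c = 0.378 J/(g·°C)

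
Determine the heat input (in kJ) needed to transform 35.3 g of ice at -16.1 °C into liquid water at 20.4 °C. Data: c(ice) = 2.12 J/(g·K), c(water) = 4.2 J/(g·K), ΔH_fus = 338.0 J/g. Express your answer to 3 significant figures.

q = 16.2 kJ

q1 (heat ice -16.1→0.0 °C): 35.3 × 2.12 × 16.1 = 1205 J
q2 (melt at 0 °C): 35.3 × 338.0 = 11931 J
q3 (heat water 0.0→20.4 °C): 35.3 × 4.2 × 20.4 = 3025 J
Total: 1205 + 11931 + 3025 = 16161 J = 16.2 kJ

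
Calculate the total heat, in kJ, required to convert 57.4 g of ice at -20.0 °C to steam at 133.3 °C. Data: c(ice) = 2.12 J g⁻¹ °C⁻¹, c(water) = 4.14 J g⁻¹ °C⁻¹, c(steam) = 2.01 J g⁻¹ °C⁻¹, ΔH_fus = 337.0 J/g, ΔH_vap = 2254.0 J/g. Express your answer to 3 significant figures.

q1 (heat ice -20.0→0.0 °C): 57.4 × 2.12 × 20.0 = 2434 J
q2 (melt at 0 °C): 57.4 × 337.0 = 19344 J
q3 (heat water 0.0→100.0 °C): 57.4 × 4.14 × 100.0 = 23764 J
q4 (vaporize at 100 °C): 57.4 × 2254.0 = 129380 J
q5 (heat steam 100.0→133.3 °C): 57.4 × 2.01 × 33.3 = 3842 J
Total: 2434 + 19344 + 23764 + 129380 + 3842 = 178764 J = 179 kJ

q = 179 kJ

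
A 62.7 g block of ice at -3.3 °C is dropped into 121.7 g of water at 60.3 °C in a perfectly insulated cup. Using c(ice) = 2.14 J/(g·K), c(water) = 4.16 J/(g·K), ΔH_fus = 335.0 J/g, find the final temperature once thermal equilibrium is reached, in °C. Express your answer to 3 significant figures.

Heat to bring ice to 0 °C and melt it: q₁ = 62.7×2.14×3.3 + 62.7×335.0 = 21447 J
Heat the water can supply cooling to 0 °C: 121.7×4.16×60.3 = 30528.2 J > q₁, so all ice melts.
Energy balance: 121.7×4.16×(60.3 − T) = 21447 + 62.7×4.16×(T − 0)
506.272(60.3 − T) = 21447 + 260.832 T
30528.2 − 21447 = 767.104 T
T = 9081.2 / 767.104 = 11.84 °C

T_f = 11.8 °C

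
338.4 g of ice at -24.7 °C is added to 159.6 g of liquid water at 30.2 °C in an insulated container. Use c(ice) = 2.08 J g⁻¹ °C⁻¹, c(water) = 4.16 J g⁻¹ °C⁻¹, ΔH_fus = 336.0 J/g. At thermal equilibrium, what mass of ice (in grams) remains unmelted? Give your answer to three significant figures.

Heat to warm all ice to 0 °C: 338.4×2.08×24.7 = 17386 J
Heat released by water cooling to 0 °C: 159.6×4.16×30.2 = 20051 J
20051 J < 17386 + 338.4×336.0 = 131088.4 J, so not all ice melts; final T = 0 °C.
Heat left for melting: 20051 − 17386 = 2665 J
Mass melted = 2665 / 336.0 = 7.932 g
Ice remaining = 338.4 − 7.932 = 330.468 g

m_ice remaining = 330 g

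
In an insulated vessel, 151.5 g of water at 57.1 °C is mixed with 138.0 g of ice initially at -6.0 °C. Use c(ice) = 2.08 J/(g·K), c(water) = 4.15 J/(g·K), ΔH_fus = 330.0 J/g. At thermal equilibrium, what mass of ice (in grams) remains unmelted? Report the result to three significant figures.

m_ice remaining = 34.4 g

Heat to warm all ice to 0 °C: 138.0×2.08×6.0 = 1722.2 J
Heat released by water cooling to 0 °C: 151.5×4.15×57.1 = 35900 J
35900 J < 1722.2 + 138.0×330.0 = 47262.2 J, so not all ice melts; final T = 0 °C.
Heat left for melting: 35900 − 1722.2 = 34177.8 J
Mass melted = 34177.8 / 330.0 = 103.6 g
Ice remaining = 138.0 − 103.6 = 34.4 g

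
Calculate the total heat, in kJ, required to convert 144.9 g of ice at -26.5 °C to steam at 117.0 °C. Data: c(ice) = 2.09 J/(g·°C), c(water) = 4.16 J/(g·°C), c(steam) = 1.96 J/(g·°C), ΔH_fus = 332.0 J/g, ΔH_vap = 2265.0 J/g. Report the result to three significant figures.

q1 (heat ice -26.5→0.0 °C): 144.9 × 2.09 × 26.5 = 8025 J
q2 (melt at 0 °C): 144.9 × 332.0 = 48107 J
q3 (heat water 0.0→100.0 °C): 144.9 × 4.16 × 100.0 = 60278 J
q4 (vaporize at 100 °C): 144.9 × 2265.0 = 328199 J
q5 (heat steam 100.0→117.0 °C): 144.9 × 1.96 × 17.0 = 4828 J
Total: 8025 + 48107 + 60278 + 328199 + 4828 = 449437 J = 449 kJ

q = 449 kJ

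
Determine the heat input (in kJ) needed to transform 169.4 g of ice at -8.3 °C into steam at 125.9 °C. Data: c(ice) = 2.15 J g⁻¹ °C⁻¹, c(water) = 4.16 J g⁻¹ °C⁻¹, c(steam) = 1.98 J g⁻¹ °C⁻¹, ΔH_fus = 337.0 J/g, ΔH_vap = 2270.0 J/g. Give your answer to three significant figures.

q1 (heat ice -8.3→0.0 °C): 169.4 × 2.15 × 8.3 = 3023 J
q2 (melt at 0 °C): 169.4 × 337.0 = 57088 J
q3 (heat water 0.0→100.0 °C): 169.4 × 4.16 × 100.0 = 70470 J
q4 (vaporize at 100 °C): 169.4 × 2270.0 = 384538 J
q5 (heat steam 100.0→125.9 °C): 169.4 × 1.98 × 25.9 = 8687 J
Total: 3023 + 57088 + 70470 + 384538 + 8687 = 523806 J = 524 kJ

q = 524 kJ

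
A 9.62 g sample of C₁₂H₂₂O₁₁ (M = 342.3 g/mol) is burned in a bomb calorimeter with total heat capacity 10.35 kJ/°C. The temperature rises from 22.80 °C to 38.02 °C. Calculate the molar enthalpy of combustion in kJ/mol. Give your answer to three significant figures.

ΔT = 38.02 − 22.80 = 15.22 °C
q_cal = C_cal × ΔT = 10.35 × 15.22 = 157.527 kJ
n = 9.62 / 342.3 = 0.02810 mol
q_rxn = −q_cal = -157.527 kJ
ΔH = -157.527 / 0.02810 = -5606 kJ/mol

ΔH = -5610 kJ/mol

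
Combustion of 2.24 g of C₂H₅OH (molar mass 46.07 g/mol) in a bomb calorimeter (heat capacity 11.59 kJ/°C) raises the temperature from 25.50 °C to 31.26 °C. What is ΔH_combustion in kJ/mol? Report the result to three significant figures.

ΔH = -1370 kJ/mol

ΔT = 31.26 − 25.50 = 5.76 °C
q_cal = C_cal × ΔT = 11.59 × 5.76 = 66.7584 kJ
n = 2.24 / 46.07 = 0.04862 mol
q_rxn = −q_cal = -66.7584 kJ
ΔH = -66.7584 / 0.04862 = -1373 kJ/mol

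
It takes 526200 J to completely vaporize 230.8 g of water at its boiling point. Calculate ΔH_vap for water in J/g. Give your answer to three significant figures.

ΔH_vap = 2280 J/g

ΔH_vap = q / m = 526200 / 230.8 = 2280 J/g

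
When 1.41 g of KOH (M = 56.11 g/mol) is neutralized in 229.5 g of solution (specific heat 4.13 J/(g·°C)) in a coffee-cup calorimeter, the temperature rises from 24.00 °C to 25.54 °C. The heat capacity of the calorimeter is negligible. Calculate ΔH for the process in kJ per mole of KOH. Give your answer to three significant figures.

|ΔT| = |25.54 − 24.00| = 1.54 °C
|q_surr| = (229.5 × 4.13) × 1.54 = 947.835 × 1.54 = 1460 J
n(KOH) = 1.41 / 56.11 = 0.02513 mol
Temperature rose, so q_rxn = −|q_surr| = -1.460 kJ
ΔH = q_rxn / n = -58.10 kJ/mol

ΔH = -58.1 kJ/mol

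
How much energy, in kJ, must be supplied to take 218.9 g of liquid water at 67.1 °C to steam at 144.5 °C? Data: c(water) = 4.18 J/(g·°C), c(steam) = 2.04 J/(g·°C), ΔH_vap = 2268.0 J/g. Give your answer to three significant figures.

q = 546 kJ

q1 (heat water 67.1→100.0 °C): 218.9 × 4.18 × 32.9 = 30104 J
q2 (vaporize at 100 °C): 218.9 × 2268.0 = 496465 J
q3 (heat steam 100.0→144.5 °C): 218.9 × 2.04 × 44.5 = 19872 J
Total: 30104 + 496465 + 19872 = 546441 J = 546 kJ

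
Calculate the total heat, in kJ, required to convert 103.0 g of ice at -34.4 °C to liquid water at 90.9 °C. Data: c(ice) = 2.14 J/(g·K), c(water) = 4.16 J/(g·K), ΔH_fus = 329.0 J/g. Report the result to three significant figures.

q = 80.4 kJ

q1 (heat ice -34.4→0.0 °C): 103.0 × 2.14 × 34.4 = 7582 J
q2 (melt at 0 °C): 103.0 × 329.0 = 33887 J
q3 (heat water 0.0→90.9 °C): 103.0 × 4.16 × 90.9 = 38949 J
Total: 7582 + 33887 + 38949 = 80418 J = 80.4 kJ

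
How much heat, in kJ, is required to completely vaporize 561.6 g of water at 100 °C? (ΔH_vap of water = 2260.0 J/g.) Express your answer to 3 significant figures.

q = m × ΔH_vap = 561.6 × 2260.0 = 1269000 J = 1270 kJ

q = 1270 kJ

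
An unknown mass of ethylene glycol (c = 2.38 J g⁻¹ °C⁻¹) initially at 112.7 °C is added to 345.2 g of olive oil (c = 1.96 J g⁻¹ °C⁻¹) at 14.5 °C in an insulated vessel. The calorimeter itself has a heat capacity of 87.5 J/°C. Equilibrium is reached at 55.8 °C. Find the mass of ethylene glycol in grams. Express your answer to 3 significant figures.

m = 233 g

q_gained = (345.2 × 1.96 + 87.5) × (55.8 − 14.5) = 31560 J
q_lost = m × 2.38 × (112.7 − 55.8) = 135.422 m
m = 31560 / 135.422 = 233 g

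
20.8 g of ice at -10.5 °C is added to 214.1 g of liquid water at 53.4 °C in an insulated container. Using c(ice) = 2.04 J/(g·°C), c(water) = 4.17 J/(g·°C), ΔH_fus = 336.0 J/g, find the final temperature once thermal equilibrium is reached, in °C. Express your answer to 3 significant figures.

Heat to bring ice to 0 °C and melt it: q₁ = 20.8×2.04×10.5 + 20.8×336.0 = 7434.3 J
Heat the water can supply cooling to 0 °C: 214.1×4.17×53.4 = 47675.4 J > q₁, so all ice melts.
Energy balance: 214.1×4.17×(53.4 − T) = 7434.3 + 20.8×4.17×(T − 0)
892.797(53.4 − T) = 7434.3 + 86.736 T
47675.4 − 7434.3 = 979.533 T
T = 40241.1 / 979.533 = 41.08 °C

T_f = 41.1 °C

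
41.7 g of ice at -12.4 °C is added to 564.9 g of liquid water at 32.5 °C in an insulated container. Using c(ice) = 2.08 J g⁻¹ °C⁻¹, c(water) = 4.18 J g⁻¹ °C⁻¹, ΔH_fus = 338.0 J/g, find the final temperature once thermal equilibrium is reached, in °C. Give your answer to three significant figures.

Heat to bring ice to 0 °C and melt it: q₁ = 41.7×2.08×12.4 + 41.7×338.0 = 15170 J
Heat the water can supply cooling to 0 °C: 564.9×4.18×32.5 = 76741.7 J > q₁, so all ice melts.
Energy balance: 564.9×4.18×(32.5 − T) = 15170 + 41.7×4.18×(T − 0)
2361.282(32.5 − T) = 15170 + 174.306 T
76741.7 − 15170 = 2535.588 T
T = 61571.7 / 2535.588 = 24.28 °C

T_f = 24.3 °C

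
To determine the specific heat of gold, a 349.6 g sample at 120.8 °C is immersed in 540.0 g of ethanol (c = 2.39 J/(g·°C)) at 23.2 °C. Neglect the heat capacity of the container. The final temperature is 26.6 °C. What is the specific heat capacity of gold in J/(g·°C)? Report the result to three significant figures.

c = 0.133 J/(g·°C)

q_gained = (540.0 × 2.39) × (26.6 − 23.2) = 4388 J
q_lost = 349.6 × c × (120.8 − 26.6) = 32932.32 c
Set equal: c = 4388 / 32932.32 = 0.133 J/(g·°C)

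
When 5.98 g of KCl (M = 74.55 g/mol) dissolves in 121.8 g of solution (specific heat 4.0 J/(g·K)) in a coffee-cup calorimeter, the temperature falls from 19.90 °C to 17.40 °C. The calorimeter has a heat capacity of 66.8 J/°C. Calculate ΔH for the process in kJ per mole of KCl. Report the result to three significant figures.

|ΔT| = |17.40 − 19.90| = 2.50 °C
|q_surr| = (121.8 × 4.0 + 66.8) × 2.50 = 554.0 × 2.50 = 1385 J
n(KCl) = 5.98 / 74.55 = 0.08021 mol
Temperature fell, so q_rxn = +|q_surr| = 1.385 kJ
ΔH = q_rxn / n = 17.27 kJ/mol

ΔH = 17.3 kJ/mol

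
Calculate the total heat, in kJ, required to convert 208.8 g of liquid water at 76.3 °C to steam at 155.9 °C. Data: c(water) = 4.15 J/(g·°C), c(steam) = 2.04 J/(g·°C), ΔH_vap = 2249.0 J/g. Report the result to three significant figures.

q1 (heat water 76.3→100.0 °C): 208.8 × 4.15 × 23.7 = 20537 J
q2 (vaporize at 100 °C): 208.8 × 2249.0 = 469591 J
q3 (heat steam 100.0→155.9 °C): 208.8 × 2.04 × 55.9 = 23811 J
Total: 20537 + 469591 + 23811 = 513939 J = 514 kJ

q = 514 kJ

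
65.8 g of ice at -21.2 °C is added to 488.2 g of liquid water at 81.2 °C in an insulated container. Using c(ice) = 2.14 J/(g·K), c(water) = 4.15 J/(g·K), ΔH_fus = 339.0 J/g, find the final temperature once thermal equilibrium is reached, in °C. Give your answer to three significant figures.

T_f = 60.6 °C

Heat to bring ice to 0 °C and melt it: q₁ = 65.8×2.14×21.2 + 65.8×339.0 = 25291 J
Heat the water can supply cooling to 0 °C: 488.2×4.15×81.2 = 164514 J > q₁, so all ice melts.
Energy balance: 488.2×4.15×(81.2 − T) = 25291 + 65.8×4.15×(T − 0)
2026.03(81.2 − T) = 25291 + 273.07 T
164514 − 25291 = 2299.10 T
T = 139223 / 2299.10 = 60.56 °C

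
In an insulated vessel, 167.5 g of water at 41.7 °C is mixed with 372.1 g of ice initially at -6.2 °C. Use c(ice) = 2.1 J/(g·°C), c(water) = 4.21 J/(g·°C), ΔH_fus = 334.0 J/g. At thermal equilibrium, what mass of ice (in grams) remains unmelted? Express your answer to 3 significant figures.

m_ice remaining = 299 g

Heat to warm all ice to 0 °C: 372.1×2.1×6.2 = 4844.7 J
Heat released by water cooling to 0 °C: 167.5×4.21×41.7 = 29406 J
29406 J < 4844.7 + 372.1×334.0 = 129126.1 J, so not all ice melts; final T = 0 °C.
Heat left for melting: 29406 − 4844.7 = 24561.3 J
Mass melted = 24561.3 / 334.0 = 73.54 g
Ice remaining = 372.1 − 73.54 = 298.56 g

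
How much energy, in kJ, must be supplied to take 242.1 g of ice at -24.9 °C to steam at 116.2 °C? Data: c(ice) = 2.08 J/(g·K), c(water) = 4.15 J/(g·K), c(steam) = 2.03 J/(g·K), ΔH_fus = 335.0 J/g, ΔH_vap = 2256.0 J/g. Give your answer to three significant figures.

q1 (heat ice -24.9→0.0 °C): 242.1 × 2.08 × 24.9 = 12539 J
q2 (melt at 0 °C): 242.1 × 335.0 = 81104 J
q3 (heat water 0.0→100.0 °C): 242.1 × 4.15 × 100.0 = 100472 J
q4 (vaporize at 100 °C): 242.1 × 2256.0 = 546178 J
q5 (heat steam 100.0→116.2 °C): 242.1 × 2.03 × 16.2 = 7962 J
Total: 12539 + 81104 + 100472 + 546178 + 7962 = 748255 J = 748 kJ

q = 748 kJ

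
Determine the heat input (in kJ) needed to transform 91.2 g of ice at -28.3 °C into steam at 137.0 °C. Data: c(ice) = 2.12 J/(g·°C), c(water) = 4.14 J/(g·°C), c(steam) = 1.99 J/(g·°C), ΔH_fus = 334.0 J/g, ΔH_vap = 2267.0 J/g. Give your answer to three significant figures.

q1 (heat ice -28.3→0.0 °C): 91.2 × 2.12 × 28.3 = 5472 J
q2 (melt at 0 °C): 91.2 × 334.0 = 30461 J
q3 (heat water 0.0→100.0 °C): 91.2 × 4.14 × 100.0 = 37757 J
q4 (vaporize at 100 °C): 91.2 × 2267.0 = 206750 J
q5 (heat steam 100.0→137.0 °C): 91.2 × 1.99 × 37.0 = 6715 J
Total: 5472 + 30461 + 37757 + 206750 + 6715 = 287155 J = 287 kJ

q = 287 kJ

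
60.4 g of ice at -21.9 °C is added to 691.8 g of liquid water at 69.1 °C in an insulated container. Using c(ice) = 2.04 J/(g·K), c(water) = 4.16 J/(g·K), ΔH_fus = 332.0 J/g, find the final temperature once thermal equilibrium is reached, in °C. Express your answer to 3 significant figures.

T_f = 56.3 °C

Heat to bring ice to 0 °C and melt it: q₁ = 60.4×2.04×21.9 + 60.4×332.0 = 22751 J
Heat the water can supply cooling to 0 °C: 691.8×4.16×69.1 = 198862 J > q₁, so all ice melts.
Energy balance: 691.8×4.16×(69.1 − T) = 22751 + 60.4×4.16×(T − 0)
2877.888(69.1 − T) = 22751 + 251.264 T
198862 − 22751 = 3129.152 T
T = 176111 / 3129.152 = 56.28 °C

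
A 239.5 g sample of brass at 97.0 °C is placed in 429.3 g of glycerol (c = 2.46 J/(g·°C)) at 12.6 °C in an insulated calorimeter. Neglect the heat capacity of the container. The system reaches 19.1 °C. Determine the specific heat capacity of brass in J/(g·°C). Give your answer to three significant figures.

c = 0.368 J/(g·°C)

q_gained = (429.3 × 2.46) × (19.1 − 12.6) = 6865 J
q_lost = 239.5 × c × (97.0 − 19.1) = 18657.05 c
Set equal: c = 6865 / 18657.05 = 0.368 J/(g·°C)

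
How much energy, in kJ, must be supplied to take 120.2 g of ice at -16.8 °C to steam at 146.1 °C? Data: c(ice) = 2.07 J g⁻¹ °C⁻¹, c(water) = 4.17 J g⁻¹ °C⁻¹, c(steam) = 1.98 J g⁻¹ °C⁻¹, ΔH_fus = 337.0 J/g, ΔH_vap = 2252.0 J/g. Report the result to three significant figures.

q = 376 kJ

q1 (heat ice -16.8→0.0 °C): 120.2 × 2.07 × 16.8 = 4180 J
q2 (melt at 0 °C): 120.2 × 337.0 = 40507 J
q3 (heat water 0.0→100.0 °C): 120.2 × 4.17 × 100.0 = 50123 J
q4 (vaporize at 100 °C): 120.2 × 2252.0 = 270690 J
q5 (heat steam 100.0→146.1 °C): 120.2 × 1.98 × 46.1 = 10972 J
Total: 4180 + 40507 + 50123 + 270690 + 10972 = 376472 J = 376 kJ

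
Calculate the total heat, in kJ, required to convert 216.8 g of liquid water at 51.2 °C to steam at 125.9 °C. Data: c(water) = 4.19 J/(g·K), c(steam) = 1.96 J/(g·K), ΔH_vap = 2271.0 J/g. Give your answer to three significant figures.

q = 548 kJ

q1 (heat water 51.2→100.0 °C): 216.8 × 4.19 × 48.8 = 44330 J
q2 (vaporize at 100 °C): 216.8 × 2271.0 = 492353 J
q3 (heat steam 100.0→125.9 °C): 216.8 × 1.96 × 25.9 = 11006 J
Total: 44330 + 492353 + 11006 = 547689 J = 548 kJ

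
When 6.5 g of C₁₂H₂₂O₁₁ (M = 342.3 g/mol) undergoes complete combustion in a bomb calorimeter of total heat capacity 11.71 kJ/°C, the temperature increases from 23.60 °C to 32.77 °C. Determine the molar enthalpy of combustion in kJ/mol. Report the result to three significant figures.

ΔH = -5650 kJ/mol

ΔT = 32.77 − 23.60 = 9.17 °C
q_cal = C_cal × ΔT = 11.71 × 9.17 = 107.3807 kJ
n = 6.5 / 342.3 = 0.01899 mol
q_rxn = −q_cal = -107.3807 kJ
ΔH = -107.3807 / 0.01899 = -5654.6 kJ/mol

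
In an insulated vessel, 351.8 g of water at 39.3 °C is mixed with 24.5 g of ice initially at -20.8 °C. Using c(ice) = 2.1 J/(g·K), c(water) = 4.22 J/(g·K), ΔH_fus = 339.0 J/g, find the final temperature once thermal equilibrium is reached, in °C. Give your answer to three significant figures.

Heat to bring ice to 0 °C and melt it: q₁ = 24.5×2.1×20.8 + 24.5×339.0 = 9375.7 J
Heat the water can supply cooling to 0 °C: 351.8×4.22×39.3 = 58344.6 J > q₁, so all ice melts.
Energy balance: 351.8×4.22×(39.3 − T) = 9375.7 + 24.5×4.22×(T − 0)
1484.596(39.3 − T) = 9375.7 + 103.39 T
58344.6 − 9375.7 = 1587.986 T
T = 48968.9 / 1587.986 = 30.84 °C

T_f = 30.8 °C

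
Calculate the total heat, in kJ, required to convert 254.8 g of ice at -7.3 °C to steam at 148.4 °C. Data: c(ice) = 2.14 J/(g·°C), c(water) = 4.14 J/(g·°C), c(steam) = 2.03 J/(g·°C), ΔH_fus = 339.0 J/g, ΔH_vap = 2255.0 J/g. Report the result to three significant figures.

q = 795 kJ

q1 (heat ice -7.3→0.0 °C): 254.8 × 2.14 × 7.3 = 3980 J
q2 (melt at 0 °C): 254.8 × 339.0 = 86377 J
q3 (heat water 0.0→100.0 °C): 254.8 × 4.14 × 100.0 = 105487 J
q4 (vaporize at 100 °C): 254.8 × 2255.0 = 574574 J
q5 (heat steam 100.0→148.4 °C): 254.8 × 2.03 × 48.4 = 25035 J
Total: 3980 + 86377 + 105487 + 574574 + 25035 = 795453 J = 795 kJ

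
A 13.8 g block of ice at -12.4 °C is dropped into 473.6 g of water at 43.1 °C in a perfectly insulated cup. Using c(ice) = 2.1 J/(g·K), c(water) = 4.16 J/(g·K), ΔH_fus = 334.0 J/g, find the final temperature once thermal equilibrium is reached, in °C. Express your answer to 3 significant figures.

Heat to bring ice to 0 °C and melt it: q₁ = 13.8×2.1×12.4 + 13.8×334.0 = 4968.6 J
Heat the water can supply cooling to 0 °C: 473.6×4.16×43.1 = 84914.6 J > q₁, so all ice melts.
Energy balance: 473.6×4.16×(43.1 − T) = 4968.6 + 13.8×4.16×(T − 0)
1970.176(43.1 − T) = 4968.6 + 57.408 T
84914.6 − 4968.6 = 2027.584 T
T = 79946.0 / 2027.584 = 39.43 °C

T_f = 39.4 °C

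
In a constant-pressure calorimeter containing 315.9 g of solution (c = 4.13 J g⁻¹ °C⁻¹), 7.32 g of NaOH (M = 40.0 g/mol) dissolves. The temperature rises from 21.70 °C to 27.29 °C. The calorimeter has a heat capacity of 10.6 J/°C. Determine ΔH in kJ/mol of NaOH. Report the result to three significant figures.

|ΔT| = |27.29 − 21.70| = 5.59 °C
|q_surr| = (315.9 × 4.13 + 10.6) × 5.59 = 1315.267 × 5.59 = 7352 J
n(NaOH) = 7.32 / 40.0 = 0.1830 mol
Temperature rose, so q_rxn = −|q_surr| = -7.352 kJ
ΔH = q_rxn / n = -40.17 kJ/mol

ΔH = -40.2 kJ/mol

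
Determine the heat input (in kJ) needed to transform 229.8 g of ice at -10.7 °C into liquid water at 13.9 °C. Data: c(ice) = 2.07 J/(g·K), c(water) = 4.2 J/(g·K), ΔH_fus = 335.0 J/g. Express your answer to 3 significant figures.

q1 (heat ice -10.7→0.0 °C): 229.8 × 2.07 × 10.7 = 5090 J
q2 (melt at 0 °C): 229.8 × 335.0 = 76983 J
q3 (heat water 0.0→13.9 °C): 229.8 × 4.2 × 13.9 = 13416 J
Total: 5090 + 76983 + 13416 = 95489 J = 95.5 kJ

q = 95.5 kJ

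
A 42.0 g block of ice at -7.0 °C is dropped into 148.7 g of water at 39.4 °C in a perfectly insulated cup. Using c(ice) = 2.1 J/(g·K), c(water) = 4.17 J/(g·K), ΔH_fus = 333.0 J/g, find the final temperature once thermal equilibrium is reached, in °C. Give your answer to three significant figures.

Heat to bring ice to 0 °C and melt it: q₁ = 42.0×2.1×7.0 + 42.0×333.0 = 14603 J
Heat the water can supply cooling to 0 °C: 148.7×4.17×39.4 = 24431.1 J > q₁, so all ice melts.
Energy balance: 148.7×4.17×(39.4 − T) = 14603 + 42.0×4.17×(T − 0)
620.079(39.4 − T) = 14603 + 175.14 T
24431.1 − 14603 = 795.219 T
T = 9828.1 / 795.219 = 12.36 °C

T_f = 12.4 °C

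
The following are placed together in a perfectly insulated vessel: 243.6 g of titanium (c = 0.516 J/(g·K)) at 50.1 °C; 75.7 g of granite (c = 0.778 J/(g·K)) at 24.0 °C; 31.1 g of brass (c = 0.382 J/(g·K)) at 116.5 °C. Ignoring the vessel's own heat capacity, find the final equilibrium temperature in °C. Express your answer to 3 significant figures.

Σ mᵢcᵢ(T − Tᵢ) = 0  ⇒  T = Σ mᵢcᵢTᵢ / Σ mᵢcᵢ
Σ mᵢcᵢ = 243.6×0.516 + 75.7×0.778 + 31.1×0.382 = 196.4724
Σ mᵢcᵢTᵢ = 125.6976×50.1 + 58.8946×24.0 + 11.8802×116.5 = 9095.0
T = 9095.0 / 196.4724 = 46.29 °C

T_f = 46.3 °C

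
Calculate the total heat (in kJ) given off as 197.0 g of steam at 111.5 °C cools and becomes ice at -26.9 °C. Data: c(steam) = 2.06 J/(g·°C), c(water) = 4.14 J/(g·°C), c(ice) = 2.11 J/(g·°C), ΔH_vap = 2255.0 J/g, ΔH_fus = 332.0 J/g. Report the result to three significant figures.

q = 607 kJ

q1 (cool steam 111.5→100 °C): 197.0 × 2.06 × 11.5 = 4667 J
q2 (condense at 100 °C): 197.0 × 2255.0 = 444235 J
q3 (cool water 100→0 °C): 197.0 × 4.14 × 100.0 = 81558 J
q4 (freeze at 0 °C): 197.0 × 332.0 = 65404 J
q5 (cool ice 0→-26.9 °C): 197.0 × 2.11 × 26.9 = 11182 J
Total: 4667 + 444235 + 81558 + 65404 + 11182 = 607046 J = 607 kJ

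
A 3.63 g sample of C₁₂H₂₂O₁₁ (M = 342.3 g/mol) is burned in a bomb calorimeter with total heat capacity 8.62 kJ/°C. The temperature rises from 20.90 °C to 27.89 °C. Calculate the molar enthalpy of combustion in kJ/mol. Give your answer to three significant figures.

ΔT = 27.89 − 20.90 = 6.99 °C
q_cal = C_cal × ΔT = 8.62 × 6.99 = 60.2538 kJ
n = 3.63 / 342.3 = 0.01060 mol
q_rxn = −q_cal = -60.2538 kJ
ΔH = -60.2538 / 0.01060 = -5684 kJ/mol

ΔH = -5680 kJ/mol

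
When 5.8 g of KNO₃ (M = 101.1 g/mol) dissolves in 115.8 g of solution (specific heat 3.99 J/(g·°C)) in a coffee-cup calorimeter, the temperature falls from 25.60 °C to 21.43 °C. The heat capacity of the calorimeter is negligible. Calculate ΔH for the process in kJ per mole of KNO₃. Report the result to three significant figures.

ΔH = 33.6 kJ/mol

|ΔT| = |21.43 − 25.60| = 4.17 °C
|q_surr| = (115.8 × 3.99) × 4.17 = 462.042 × 4.17 = 1927 J
n(KNO₃) = 5.8 / 101.1 = 0.05737 mol
Temperature fell, so q_rxn = +|q_surr| = 1.927 kJ
ΔH = q_rxn / n = 33.59 kJ/mol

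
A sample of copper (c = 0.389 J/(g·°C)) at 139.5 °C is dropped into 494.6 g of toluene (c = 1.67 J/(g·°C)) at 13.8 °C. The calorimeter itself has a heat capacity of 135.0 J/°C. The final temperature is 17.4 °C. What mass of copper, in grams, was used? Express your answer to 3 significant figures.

m = 72.8 g

q_gained = (494.6 × 1.67 + 135.0) × (17.4 − 13.8) = 3460 J
q_lost = m × 0.389 × (139.5 − 17.4) = 47.4969 m
m = 3460 / 47.4969 = 72.8 g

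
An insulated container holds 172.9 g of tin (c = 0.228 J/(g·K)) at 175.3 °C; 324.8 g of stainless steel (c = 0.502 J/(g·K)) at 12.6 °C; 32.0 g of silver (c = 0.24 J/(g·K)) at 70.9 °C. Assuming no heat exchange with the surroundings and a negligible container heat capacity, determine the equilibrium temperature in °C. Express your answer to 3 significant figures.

Σ mᵢcᵢ(T − Tᵢ) = 0  ⇒  T = Σ mᵢcᵢTᵢ / Σ mᵢcᵢ
Σ mᵢcᵢ = 172.9×0.228 + 324.8×0.502 + 32.0×0.24 = 210.1508
Σ mᵢcᵢTᵢ = 39.4212×175.3 + 163.0496×12.6 + 7.68×70.9 = 9509.5
T = 9509.5 / 210.1508 = 45.25 °C

T_f = 45.3 °C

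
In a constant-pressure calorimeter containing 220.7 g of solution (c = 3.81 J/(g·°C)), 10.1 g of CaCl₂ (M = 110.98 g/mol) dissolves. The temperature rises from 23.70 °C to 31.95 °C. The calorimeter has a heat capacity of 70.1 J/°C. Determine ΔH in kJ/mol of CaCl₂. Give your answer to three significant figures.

ΔH = -82.6 kJ/mol

|ΔT| = |31.95 − 23.70| = 8.25 °C
|q_surr| = (220.7 × 3.81 + 70.1) × 8.25 = 910.967 × 8.25 = 7515 J
n(CaCl₂) = 10.1 / 110.98 = 0.09101 mol
Temperature rose, so q_rxn = −|q_surr| = -7.515 kJ
ΔH = q_rxn / n = -82.57 kJ/mol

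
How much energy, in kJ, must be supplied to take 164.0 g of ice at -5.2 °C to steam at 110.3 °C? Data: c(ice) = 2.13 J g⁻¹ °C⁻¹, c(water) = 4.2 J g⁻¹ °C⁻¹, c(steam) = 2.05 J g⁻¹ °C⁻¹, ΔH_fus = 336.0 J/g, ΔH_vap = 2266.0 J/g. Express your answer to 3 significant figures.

q = 501 kJ

q1 (heat ice -5.2→0.0 °C): 164.0 × 2.13 × 5.2 = 1816 J
q2 (melt at 0 °C): 164.0 × 336.0 = 55104 J
q3 (heat water 0.0→100.0 °C): 164.0 × 4.2 × 100.0 = 68880 J
q4 (vaporize at 100 °C): 164.0 × 2266.0 = 371624 J
q5 (heat steam 100.0→110.3 °C): 164.0 × 2.05 × 10.3 = 3463 J
Total: 1816 + 55104 + 68880 + 371624 + 3463 = 500887 J = 501 kJ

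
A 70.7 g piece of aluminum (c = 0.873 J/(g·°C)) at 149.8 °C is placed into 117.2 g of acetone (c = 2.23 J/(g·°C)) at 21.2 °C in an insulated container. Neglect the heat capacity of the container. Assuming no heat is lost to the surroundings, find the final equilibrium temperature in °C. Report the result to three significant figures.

T_f = 45.8 °C

Heat lost by aluminum = heat gained by acetone.
(70.7)(0.873)(149.8 − T) = (117.2)(2.23)(T − 21.2)
61.7211 (149.8 − T) = 261.356 (T − 21.2)
9245.8 − 61.7211 T = 261.356 T − 5540.7
14786.5 = 323.0771 T
T = 45.77 °C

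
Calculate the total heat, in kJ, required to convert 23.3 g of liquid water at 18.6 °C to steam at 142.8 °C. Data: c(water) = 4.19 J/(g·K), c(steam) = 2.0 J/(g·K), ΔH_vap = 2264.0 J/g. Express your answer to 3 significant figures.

q = 62.7 kJ

q1 (heat water 18.6→100.0 °C): 23.3 × 4.19 × 81.4 = 7947 J
q2 (vaporize at 100 °C): 23.3 × 2264.0 = 52751 J
q3 (heat steam 100.0→142.8 °C): 23.3 × 2.0 × 42.8 = 1994 J
Total: 7947 + 52751 + 1994 = 62692 J = 62.7 kJ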